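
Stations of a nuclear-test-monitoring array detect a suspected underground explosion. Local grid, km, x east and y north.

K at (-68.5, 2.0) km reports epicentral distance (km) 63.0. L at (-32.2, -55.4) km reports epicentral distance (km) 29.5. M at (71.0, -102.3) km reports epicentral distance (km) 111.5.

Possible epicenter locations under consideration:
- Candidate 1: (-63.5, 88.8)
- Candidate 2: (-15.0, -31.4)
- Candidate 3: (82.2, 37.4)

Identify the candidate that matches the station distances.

For each candidate, compare |candidate − station| to the reported distance:
Candidate 1: residuals K 23.9, L 118.1, M 122.2 → max 122.2 km
Candidate 2: residuals K 0.1, L 0.0, M 0.0 → max 0.1 km
Candidate 3: residuals K 91.8, L 117.8, M 28.6 → max 117.8 km
Only Candidate 2 has all residuals ≈ 0.

Candidate 2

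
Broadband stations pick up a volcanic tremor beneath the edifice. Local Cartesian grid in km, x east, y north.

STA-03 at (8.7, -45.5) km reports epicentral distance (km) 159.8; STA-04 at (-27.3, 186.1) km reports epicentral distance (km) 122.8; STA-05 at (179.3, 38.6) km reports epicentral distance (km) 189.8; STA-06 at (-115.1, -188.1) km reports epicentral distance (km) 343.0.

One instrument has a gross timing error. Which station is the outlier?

STA-05

Solve using three stations at a time. Using STA-03, STA-04, STA-06 (subtract circle equations pairwise → linear system) gives (x, y) ≈ (64.2, 104.3).
Distances from that point to each station vs reported:
  STA-03: calculated 159.7 vs reported 159.8 → residual 0.1 km
  STA-04: calculated 122.7 vs reported 122.8 → residual 0.1 km
  STA-05: calculated 132.6 vs reported 189.8 → residual 57.2 km
  STA-06: calculated 343.0 vs reported 343.0 → residual 0.0 km
STA-03, STA-04, STA-06 are mutually consistent (residuals ≈ 0); STA-05 is off by 57.2 km.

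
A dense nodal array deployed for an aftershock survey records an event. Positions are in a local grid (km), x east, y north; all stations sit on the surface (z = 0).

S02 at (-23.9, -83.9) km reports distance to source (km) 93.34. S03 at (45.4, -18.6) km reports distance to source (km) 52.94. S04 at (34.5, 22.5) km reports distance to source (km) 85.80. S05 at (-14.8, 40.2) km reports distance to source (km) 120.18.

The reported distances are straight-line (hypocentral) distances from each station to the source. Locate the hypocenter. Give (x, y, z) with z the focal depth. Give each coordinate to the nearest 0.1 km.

Each station gives a sphere (x−x_i)² + (y−y_i)² + z² = d_i² (stations at z=0).
Subtracting the S02 sphere from S03 and S04: z² cancels, leaving linear equations in x and y:
138.6 x + 130.6 y = 706.41
116.8 x + 212.8 y = -4563.20
Solving: x ≈ 52.407, y ≈ -50.209 km (keep extra digits for the depth step; rounded: 52.4, -50.2).
Then from the S02 sphere: z² = 93.34² − (x + 23.9)² − (y + 83.9)² with x = 52.407, y = -50.209, so z ≈ 41.887 ≈ 41.9 km.
Check against S05 (with the unrounded solution): distance 120.19 ≈ 120.18 km. ✓

x ≈ 52.4 km, y ≈ -50.2 km, depth ≈ 41.9 km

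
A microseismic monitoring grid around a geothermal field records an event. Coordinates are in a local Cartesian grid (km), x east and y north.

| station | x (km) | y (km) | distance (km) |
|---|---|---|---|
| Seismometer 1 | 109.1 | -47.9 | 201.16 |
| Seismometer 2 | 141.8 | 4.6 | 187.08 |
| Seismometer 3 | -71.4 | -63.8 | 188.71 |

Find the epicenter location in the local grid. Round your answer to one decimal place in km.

-9.6 km east, 114.5 km north

Circle about each station: (x − 109.1)² + (y + 47.9)² = 201.16²; (x − 141.8)² + (y − 4.6)² = 187.08²; (x + 71.4)² + (y + 63.8)² = 188.71².
Subtracting the Seismometer 1 equation from the Seismometer 2 and Seismometer 3 equations removes the quadratic terms:
65.4 x + 105.0 y = 11397.60
-361.0 x − 31.8 y = -174.94
Solving the 2×2 system: x ≈ -9.6, y ≈ 114.5 km.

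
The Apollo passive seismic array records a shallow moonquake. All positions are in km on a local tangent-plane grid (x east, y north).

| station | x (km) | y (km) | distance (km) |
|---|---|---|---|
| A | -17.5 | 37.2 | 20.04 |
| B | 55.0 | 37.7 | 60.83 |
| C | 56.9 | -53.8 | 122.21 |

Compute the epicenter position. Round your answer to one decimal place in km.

(-4.1, 52.1)

Circle about each station: (x + 17.5)² + (y − 37.2)² = 20.04²; (x − 55.0)² + (y − 37.7)² = 60.83²; (x − 56.9)² + (y + 53.8)² = 122.21².
Subtracting pairs of circle equations eliminates x²+y² and gives linear equations (the radical axes):
145.0 x + 1.0 y = -542.49
148.8 x − 182.0 y = -10091.72
Solving the 2×2 system: x ≈ -4.1, y ≈ 52.1 km.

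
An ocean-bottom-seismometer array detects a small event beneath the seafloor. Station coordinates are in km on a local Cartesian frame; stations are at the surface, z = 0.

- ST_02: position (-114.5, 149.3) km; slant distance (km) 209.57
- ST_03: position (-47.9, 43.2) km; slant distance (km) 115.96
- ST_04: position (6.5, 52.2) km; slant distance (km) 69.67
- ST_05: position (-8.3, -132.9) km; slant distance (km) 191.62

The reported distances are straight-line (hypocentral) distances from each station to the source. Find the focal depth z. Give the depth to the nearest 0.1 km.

43.9 km

Each station gives a sphere (x−x_i)² + (y−y_i)² + z² = d_i² (stations at z=0).
Subtracting the ST_02 sphere from ST_03 and ST_04: z² cancels, leaving linear equations in x and y:
133.2 x − 212.2 y = -767.23
242.0 x − 194.2 y = 6432.03
Solving: x ≈ 59.403, y ≈ 40.903 km (keep extra digits for the depth step; rounded: 59.4, 40.9).
Then from the ST_02 sphere: z² = 209.57² − (x + 114.5)² − (y − 149.3)² with x = 59.403, y = 40.903, so z ≈ 43.902 ≈ 43.9 km.
Check against ST_05 (with the unrounded solution): distance 191.62 ≈ 191.62 km. ✓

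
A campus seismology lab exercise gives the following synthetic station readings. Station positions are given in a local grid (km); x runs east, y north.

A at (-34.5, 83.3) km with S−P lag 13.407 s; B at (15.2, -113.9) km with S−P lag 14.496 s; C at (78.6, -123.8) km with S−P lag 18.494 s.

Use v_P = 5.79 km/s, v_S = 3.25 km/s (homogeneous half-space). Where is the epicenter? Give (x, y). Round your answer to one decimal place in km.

(7.3, -6.8)

Distance from S−P lag: d = Δt · v_P v_S / (v_P − v_S) = Δt · (5.79·3.25)/(5.79−3.25) ≈ 7.4085·Δt.
So d_A = 99.33, d_B = 107.39, d_C = 137.01 km.
Circle about each station: (x + 34.5)² + (y − 83.3)² = 99.33²; (x − 15.2)² + (y + 113.9)² = 107.39²; (x − 78.6)² + (y + 123.8)² = 137.01².
Subtracting the A equation from the B and C equations removes the quadratic terms:
99.4 x − 394.4 y = 3408.95
226.2 x − 414.2 y = 4469.97
Solving the 2×2 system: x ≈ 7.3, y ≈ -6.8 km.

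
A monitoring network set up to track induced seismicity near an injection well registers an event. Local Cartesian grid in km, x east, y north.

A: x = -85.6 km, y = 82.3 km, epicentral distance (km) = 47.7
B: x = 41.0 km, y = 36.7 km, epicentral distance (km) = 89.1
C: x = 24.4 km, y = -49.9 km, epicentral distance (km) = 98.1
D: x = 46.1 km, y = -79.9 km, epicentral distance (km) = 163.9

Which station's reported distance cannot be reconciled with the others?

Solve using three stations at a time. Using A, B, D (subtract circle equations pairwise → linear system) gives (x, y) ≈ (-46.1, 55.6).
Distances from that point to each station vs reported:
  A: calculated 47.7 vs reported 47.7 → residual 0.0 km
  B: calculated 89.1 vs reported 89.1 → residual 0.0 km
  C: calculated 126.9 vs reported 98.1 → residual 28.8 km
  D: calculated 163.9 vs reported 163.9 → residual 0.0 km
A, B, D are mutually consistent (residuals ≈ 0); C is off by 28.8 km.

C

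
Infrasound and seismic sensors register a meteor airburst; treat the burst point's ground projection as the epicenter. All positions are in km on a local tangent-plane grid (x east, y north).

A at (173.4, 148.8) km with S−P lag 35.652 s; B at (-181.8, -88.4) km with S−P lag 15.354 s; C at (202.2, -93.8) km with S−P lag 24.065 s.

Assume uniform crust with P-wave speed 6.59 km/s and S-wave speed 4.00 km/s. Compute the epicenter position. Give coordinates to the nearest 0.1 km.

Distance from S−P lag: d = Δt · v_P v_S / (v_P − v_S) = Δt · (6.59·4.00)/(6.59−4.00) ≈ 10.1776·Δt.
So d_A = 362.85, d_B = 156.27, d_C = 244.92 km.
Circle about each station: (x − 173.4)² + (y − 148.8)² = 362.85²; (x + 181.8)² + (y + 88.4)² = 156.27²; (x − 202.2)² + (y + 93.8)² = 244.92².
Subtracting the A equation from the B and C equations removes the quadratic terms:
-710.4 x − 474.4 y = 95896.61
57.6 x − 485.2 y = 69148.60
Solving the 2×2 system: x ≈ -36.9, y ≈ -146.9 km.
Check against A (with the unrounded x, y): √((x − 173.4)²+(y − 148.8)²) = 362.85 ≈ 362.85 km. ✓

x ≈ -36.9 km, y ≈ -146.9 km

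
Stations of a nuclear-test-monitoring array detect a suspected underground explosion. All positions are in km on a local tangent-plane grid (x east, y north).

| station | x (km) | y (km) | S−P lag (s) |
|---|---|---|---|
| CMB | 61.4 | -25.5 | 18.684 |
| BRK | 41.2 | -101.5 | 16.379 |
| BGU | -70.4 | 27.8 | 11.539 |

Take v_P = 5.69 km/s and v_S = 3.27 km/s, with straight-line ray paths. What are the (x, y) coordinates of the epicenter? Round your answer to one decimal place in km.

x ≈ -77.9 km, y ≈ -60.6 km

Distance from S−P lag: d = Δt · v_P v_S / (v_P − v_S) = Δt · (5.69·3.27)/(5.69−3.27) ≈ 7.6886·Δt.
So d_CMB = 143.65, d_BRK = 125.93, d_BGU = 88.72 km.
Circle about each station: (x − 61.4)² + (y + 25.5)² = 143.65²; (x − 41.2)² + (y + 101.5)² = 125.93²; (x + 70.4)² + (y − 27.8)² = 88.72².
Subtracting pairs of circle equations eliminates x²+y² and gives linear equations (the radical axes):
-40.4 x − 152.0 y = 12356.44
-263.6 x + 106.6 y = 14072.87
Solving the 2×2 system: x ≈ -77.9, y ≈ -60.6 km.
Check against CMB (with the unrounded x, y): √((x − 61.4)²+(y + 25.5)²) = 143.64 ≈ 143.65 km. ✓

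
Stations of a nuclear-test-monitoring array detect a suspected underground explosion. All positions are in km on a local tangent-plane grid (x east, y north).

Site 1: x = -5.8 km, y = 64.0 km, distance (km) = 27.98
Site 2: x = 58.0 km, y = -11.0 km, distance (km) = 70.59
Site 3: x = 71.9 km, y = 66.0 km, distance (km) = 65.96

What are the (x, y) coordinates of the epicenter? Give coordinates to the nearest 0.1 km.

(10.7, 41.4)

Circle about each station: (x + 5.8)² + (y − 64.0)² = 27.98²; (x − 58.0)² + (y + 11.0)² = 70.59²; (x − 71.9)² + (y − 66.0)² = 65.96².
Subtracting the Site 1 equation from the Site 2 and Site 3 equations removes the quadratic terms:
127.6 x − 150.0 y = -4844.71
155.4 x + 4.0 y = 1828.13
Solving the 2×2 system: x ≈ 10.7, y ≈ 41.4 km.
Check against Site 1 (with the unrounded x, y): √((x + 5.8)²+(y − 64.0)²) = 27.98 ≈ 27.98 km. ✓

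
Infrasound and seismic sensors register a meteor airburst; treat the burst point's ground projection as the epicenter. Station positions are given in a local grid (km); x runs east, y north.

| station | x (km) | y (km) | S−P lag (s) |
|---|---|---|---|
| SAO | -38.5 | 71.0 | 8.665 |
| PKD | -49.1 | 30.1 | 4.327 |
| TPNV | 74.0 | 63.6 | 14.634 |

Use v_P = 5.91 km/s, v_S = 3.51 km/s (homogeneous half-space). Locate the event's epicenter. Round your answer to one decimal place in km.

Distance from S−P lag: d = Δt · v_P v_S / (v_P − v_S) = Δt · (5.91·3.51)/(5.91−3.51) ≈ 8.6434·Δt.
So d_SAO = 74.89, d_PKD = 37.40, d_TPNV = 126.49 km.
Circle about each station: (x + 38.5)² + (y − 71.0)² = 74.89²; (x + 49.1)² + (y − 30.1)² = 37.40²; (x − 74.0)² + (y − 63.6)² = 126.49².
Subtracting pairs of circle equations eliminates x²+y² and gives linear equations (the radical axes):
-21.2 x − 81.8 y = 1003.32
225.0 x − 14.8 y = -7393.50
Solving the 2×2 system: x ≈ -33.1, y ≈ -3.7 km.

-33.1 km east, -3.7 km north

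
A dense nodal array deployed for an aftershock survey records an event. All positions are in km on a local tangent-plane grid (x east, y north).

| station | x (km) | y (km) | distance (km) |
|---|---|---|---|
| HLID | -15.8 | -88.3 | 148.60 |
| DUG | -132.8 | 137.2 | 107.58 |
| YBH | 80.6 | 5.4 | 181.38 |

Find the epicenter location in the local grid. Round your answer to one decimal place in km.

(-98.3, 35.3)

Circle about each station: (x + 15.8)² + (y + 88.3)² = 148.60²; (x + 132.8)² + (y − 137.2)² = 107.58²; (x − 80.6)² + (y − 5.4)² = 181.38².
Subtracting the HLID equation from the DUG and YBH equations removes the quadratic terms:
-234.0 x + 451.0 y = 38921.65
192.8 x + 187.4 y = -12337.75
Solving the 2×2 system: x ≈ -98.3, y ≈ 35.3 km.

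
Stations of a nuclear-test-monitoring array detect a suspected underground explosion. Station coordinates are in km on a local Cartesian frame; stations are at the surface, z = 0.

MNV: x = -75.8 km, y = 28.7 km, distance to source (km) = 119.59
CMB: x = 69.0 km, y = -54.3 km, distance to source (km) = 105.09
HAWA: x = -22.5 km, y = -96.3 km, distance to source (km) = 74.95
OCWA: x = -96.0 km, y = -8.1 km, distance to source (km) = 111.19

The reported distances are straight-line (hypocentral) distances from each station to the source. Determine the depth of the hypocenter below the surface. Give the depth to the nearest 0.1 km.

Each station gives a sphere (x−x_i)² + (y−y_i)² + z² = d_i² (stations at z=0).
Subtracting the MNV sphere from CMB and HAWA: z² cancels, leaving linear equations in x and y:
289.6 x − 166.0 y = 4398.02
106.6 x − 250.0 y = 11894.88
Solving: x ≈ -15.996, y ≈ -54.400 km (keep extra digits for the depth step; rounded: -16.0, -54.4).
Then from the MNV sphere: z² = 119.59² − (x + 75.8)² − (y − 28.7)² with x = -15.996, y = -54.400, so z ≈ 61.803 ≈ 61.8 km.

depth ≈ 61.8 km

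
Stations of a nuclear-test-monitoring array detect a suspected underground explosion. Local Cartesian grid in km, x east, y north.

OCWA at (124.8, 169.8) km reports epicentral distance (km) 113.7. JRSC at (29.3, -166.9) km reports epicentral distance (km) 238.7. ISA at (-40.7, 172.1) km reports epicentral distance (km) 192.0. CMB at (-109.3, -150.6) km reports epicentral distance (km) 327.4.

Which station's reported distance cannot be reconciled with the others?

CMB

Solve using three stations at a time. Using OCWA, JRSC, ISA (subtract circle equations pairwise → linear system) gives (x, y) ≈ (112.8, 56.7).
Distances from that point to each station vs reported:
  OCWA: calculated 113.7 vs reported 113.7 → residual 0.0 km
  JRSC: calculated 238.7 vs reported 238.7 → residual 0.0 km
  ISA: calculated 192.0 vs reported 192.0 → residual 0.0 km
  CMB: calculated 303.8 vs reported 327.4 → residual 23.6 km
OCWA, JRSC, ISA are mutually consistent (residuals ≈ 0); CMB is off by 23.6 km.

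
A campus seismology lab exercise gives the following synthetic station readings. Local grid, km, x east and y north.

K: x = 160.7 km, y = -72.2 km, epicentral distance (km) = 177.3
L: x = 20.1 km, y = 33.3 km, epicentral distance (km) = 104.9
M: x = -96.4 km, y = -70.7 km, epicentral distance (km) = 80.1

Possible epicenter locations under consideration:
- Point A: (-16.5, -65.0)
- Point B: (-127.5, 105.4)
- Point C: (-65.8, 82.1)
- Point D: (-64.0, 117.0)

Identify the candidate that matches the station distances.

For each candidate, compare |candidate − station| to the reported distance:
Point A: residuals K 0.0, L 0.0, M 0.0 → max 0.0 km
Point B: residuals K 161.2, L 59.4, M 98.7 → max 161.2 km
Point C: residuals K 96.8, L 6.1, M 75.7 → max 96.8 km
Point D: residuals K 116.4, L 13.8, M 110.4 → max 116.4 km
Only Point A has all residuals ≈ 0.

Point A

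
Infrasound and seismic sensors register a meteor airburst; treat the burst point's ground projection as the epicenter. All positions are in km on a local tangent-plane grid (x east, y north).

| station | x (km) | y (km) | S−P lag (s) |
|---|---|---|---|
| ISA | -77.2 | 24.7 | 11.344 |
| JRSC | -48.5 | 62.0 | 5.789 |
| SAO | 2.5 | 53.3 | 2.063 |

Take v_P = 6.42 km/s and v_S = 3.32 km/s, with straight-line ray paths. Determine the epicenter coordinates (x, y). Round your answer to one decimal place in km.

(-8.7, 62.0)

Distance from S−P lag: d = Δt · v_P v_S / (v_P − v_S) = Δt · (6.42·3.32)/(6.42−3.32) ≈ 6.8756·Δt.
So d_ISA = 78.00, d_JRSC = 39.80, d_SAO = 14.18 km.
Circle about each station: (x + 77.2)² + (y − 24.7)² = 78.00²; (x + 48.5)² + (y − 62.0)² = 39.80²; (x − 2.5)² + (y − 53.3)² = 14.18².
Subtracting the ISA equation from the JRSC and SAO equations removes the quadratic terms:
57.4 x + 74.6 y = 4126.28
159.4 x + 57.2 y = 2160.14
Solving the 2×2 system: x ≈ -8.7, y ≈ 62.0 km.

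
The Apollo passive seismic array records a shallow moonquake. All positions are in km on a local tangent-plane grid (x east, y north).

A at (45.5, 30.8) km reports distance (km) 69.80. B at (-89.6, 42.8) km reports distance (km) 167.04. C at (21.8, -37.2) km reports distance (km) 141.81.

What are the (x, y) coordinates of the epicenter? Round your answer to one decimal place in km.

Circle about each station: (x − 45.5)² + (y − 30.8)² = 69.80²; (x + 89.6)² + (y − 42.8)² = 167.04²; (x − 21.8)² + (y + 37.2)² = 141.81².
Subtracting the A equation from the B and C equations removes the quadratic terms:
-270.2 x + 24.0 y = -16189.21
-47.4 x − 136.0 y = -16397.85
Solving the 2×2 system: x ≈ 68.5, y ≈ 96.7 km.

x ≈ 68.5 km, y ≈ 96.7 km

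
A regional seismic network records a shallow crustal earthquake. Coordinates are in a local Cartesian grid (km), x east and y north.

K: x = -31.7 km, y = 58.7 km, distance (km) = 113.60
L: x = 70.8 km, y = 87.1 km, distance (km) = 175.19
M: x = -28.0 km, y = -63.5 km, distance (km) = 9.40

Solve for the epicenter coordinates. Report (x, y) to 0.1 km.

(-31.8, -54.9)

Circle about each station: (x + 31.7)² + (y − 58.7)² = 113.60²; (x − 70.8)² + (y − 87.1)² = 175.19²; (x + 28.0)² + (y + 63.5)² = 9.40².
Subtracting pairs of circle equations eliminates x²+y² and gives linear equations (the radical axes):
205.0 x + 56.8 y = -9638.11
7.4 x − 244.4 y = 13182.27
Solving the 2×2 system: x ≈ -31.8, y ≈ -54.9 km.
Check against K (with the unrounded x, y): √((x + 31.7)²+(y − 58.7)²) = 113.60 ≈ 113.60 km. ✓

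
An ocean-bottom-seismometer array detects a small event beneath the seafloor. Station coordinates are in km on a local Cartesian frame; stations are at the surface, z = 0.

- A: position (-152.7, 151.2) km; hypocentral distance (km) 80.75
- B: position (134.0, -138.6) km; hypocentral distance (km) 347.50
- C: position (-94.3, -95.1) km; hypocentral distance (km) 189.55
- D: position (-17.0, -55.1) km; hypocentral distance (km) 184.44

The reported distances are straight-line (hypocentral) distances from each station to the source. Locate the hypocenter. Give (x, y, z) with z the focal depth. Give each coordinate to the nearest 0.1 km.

(-127.1, 86.9, 41.6)

Each station gives a sphere (x−x_i)² + (y−y_i)² + z² = d_i² (stations at z=0).
Subtracting the A sphere from B and C: z² cancels, leaving linear equations in x and y:
573.4 x − 579.6 y = -123248.46
116.8 x − 492.6 y = -57650.87
Solving: x ≈ -127.108, y ≈ 86.895 km (keep extra digits for the depth step; rounded: -127.1, 86.9).
Then from the A sphere: z² = 80.75² − (x + 152.7)² − (y − 151.2)² with x = -127.108, y = 86.895, so z ≈ 41.599 ≈ 41.6 km.
Check against D (with the unrounded solution): distance 184.44 ≈ 184.44 km. ✓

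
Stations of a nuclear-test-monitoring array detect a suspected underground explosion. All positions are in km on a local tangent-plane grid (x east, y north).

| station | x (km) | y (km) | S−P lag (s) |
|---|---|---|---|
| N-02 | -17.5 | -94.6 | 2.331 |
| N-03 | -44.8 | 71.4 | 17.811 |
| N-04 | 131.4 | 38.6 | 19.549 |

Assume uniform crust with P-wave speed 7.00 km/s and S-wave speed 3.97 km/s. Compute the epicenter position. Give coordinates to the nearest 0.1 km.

Distance from S−P lag: d = Δt · v_P v_S / (v_P − v_S) = Δt · (7.00·3.97)/(7.00−3.97) ≈ 9.1716·Δt.
So d_N-02 = 21.38, d_N-03 = 163.36, d_N-04 = 179.30 km.
Circle about each station: (x + 17.5)² + (y + 94.6)² = 21.38²; (x + 44.8)² + (y − 71.4)² = 163.36²; (x − 131.4)² + (y − 38.6)² = 179.30².
Subtracting the N-02 equation from the N-03 and N-04 equations removes the quadratic terms:
-54.6 x + 332.0 y = -28379.80
297.8 x + 266.4 y = -22190.88
Solving the 2×2 system: x ≈ 1.7, y ≈ -85.2 km.

x ≈ 1.7 km, y ≈ -85.2 km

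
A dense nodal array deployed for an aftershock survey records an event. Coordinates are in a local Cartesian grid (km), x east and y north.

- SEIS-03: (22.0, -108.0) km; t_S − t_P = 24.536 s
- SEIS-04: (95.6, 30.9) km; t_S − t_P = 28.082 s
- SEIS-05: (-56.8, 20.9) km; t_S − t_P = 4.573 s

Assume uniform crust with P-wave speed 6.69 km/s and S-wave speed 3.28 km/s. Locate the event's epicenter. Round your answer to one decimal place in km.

Distance from S−P lag: d = Δt · v_P v_S / (v_P − v_S) = Δt · (6.69·3.28)/(6.69−3.28) ≈ 6.4350·Δt.
So d_SEIS-03 = 157.89, d_SEIS-04 = 180.71, d_SEIS-05 = 29.43 km.
Circle about each station: (x − 22.0)² + (y + 108.0)² = 157.89²; (x − 95.6)² + (y − 30.9)² = 180.71²; (x + 56.8)² + (y − 20.9)² = 29.43².
Subtracting pairs of circle equations eliminates x²+y² and gives linear equations (the radical axes):
147.2 x + 277.8 y = -9780.68
-157.6 x + 257.8 y = 15578.18
Solving the 2×2 system: x ≈ -83.8, y ≈ 9.2 km.
Check against SEIS-03 (with the unrounded x, y): √((x − 22.0)²+(y + 108.0)²) = 157.89 ≈ 157.89 km. ✓

x ≈ -83.8 km, y ≈ 9.2 km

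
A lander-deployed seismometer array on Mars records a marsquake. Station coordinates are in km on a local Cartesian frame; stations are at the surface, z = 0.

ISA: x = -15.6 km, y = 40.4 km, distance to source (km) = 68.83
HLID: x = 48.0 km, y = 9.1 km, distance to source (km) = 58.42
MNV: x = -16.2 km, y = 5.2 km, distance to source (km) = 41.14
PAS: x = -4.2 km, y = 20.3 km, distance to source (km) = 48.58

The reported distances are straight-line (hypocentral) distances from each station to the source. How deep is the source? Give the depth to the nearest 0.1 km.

24.5 km

Each station gives a sphere (x−x_i)² + (y−y_i)² + z² = d_i² (stations at z=0).
Subtracting the ISA sphere from HLID and MNV: z² cancels, leaving linear equations in x and y:
127.2 x − 62.6 y = 1835.96
-1.2 x − 70.4 y = 1459.03
Solving: x ≈ 4.199, y ≈ -20.796 km (keep extra digits for the depth step; rounded: 4.2, -20.8).
Then from the ISA sphere: z² = 68.83² − (x + 15.6)² − (y − 40.4)² with x = 4.199, y = -20.796, so z ≈ 24.508 ≈ 24.5 km.
Check against PAS (with the unrounded solution): distance 48.58 ≈ 48.58 km. ✓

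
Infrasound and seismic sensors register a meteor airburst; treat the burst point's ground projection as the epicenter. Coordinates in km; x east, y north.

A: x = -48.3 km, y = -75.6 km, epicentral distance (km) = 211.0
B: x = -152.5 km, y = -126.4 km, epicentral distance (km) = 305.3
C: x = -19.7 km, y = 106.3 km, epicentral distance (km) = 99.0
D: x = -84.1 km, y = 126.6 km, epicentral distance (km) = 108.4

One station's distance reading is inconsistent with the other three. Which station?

C

Solve using three stations at a time. Using A, B, D (subtract circle equations pairwise → linear system) gives (x, y) ≈ (24.2, 122.5).
Distances from that point to each station vs reported:
  A: calculated 211.0 vs reported 211.0 → residual 0.0 km
  B: calculated 305.3 vs reported 305.3 → residual 0.0 km
  C: calculated 46.8 vs reported 99.0 → residual 52.2 km
  D: calculated 108.4 vs reported 108.4 → residual 0.0 km
A, B, D are mutually consistent (residuals ≈ 0); C is off by 52.2 km.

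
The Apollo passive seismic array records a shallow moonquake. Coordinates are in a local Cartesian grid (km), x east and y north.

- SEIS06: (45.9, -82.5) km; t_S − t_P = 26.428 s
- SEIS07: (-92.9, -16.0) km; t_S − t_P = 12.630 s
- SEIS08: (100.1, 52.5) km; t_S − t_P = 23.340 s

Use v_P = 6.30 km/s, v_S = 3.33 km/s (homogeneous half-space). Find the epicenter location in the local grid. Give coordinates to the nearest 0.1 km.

-64.0 km east, 68.4 km north

Distance from S−P lag: d = Δt · v_P v_S / (v_P − v_S) = Δt · (6.30·3.33)/(6.30−3.33) ≈ 7.0636·Δt.
So d_SEIS06 = 186.68, d_SEIS07 = 89.21, d_SEIS08 = 164.87 km.
Circle about each station: (x − 45.9)² + (y + 82.5)² = 186.68²; (x + 92.9)² + (y + 16.0)² = 89.21²; (x − 100.1)² + (y − 52.5)² = 164.87².
Subtracting the SEIS06 equation from the SEIS07 and SEIS08 equations removes the quadratic terms:
-277.6 x + 133.0 y = 26864.35
108.4 x + 270.0 y = 11530.51
Solving the 2×2 system: x ≈ -64.0, y ≈ 68.4 km.
Check against SEIS06 (with the unrounded x, y): √((x − 45.9)²+(y + 82.5)²) = 186.68 ≈ 186.68 km. ✓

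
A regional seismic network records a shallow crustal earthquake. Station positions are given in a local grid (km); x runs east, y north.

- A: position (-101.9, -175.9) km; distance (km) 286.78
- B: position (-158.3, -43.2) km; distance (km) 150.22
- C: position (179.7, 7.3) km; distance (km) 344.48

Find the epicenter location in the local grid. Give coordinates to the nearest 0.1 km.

Circle about each station: (x + 101.9)² + (y + 175.9)² = 286.78²; (x + 158.3)² + (y + 43.2)² = 150.22²; (x − 179.7)² + (y − 7.3)² = 344.48².
Subtracting the A equation from the B and C equations removes the quadratic terms:
-112.8 x + 265.4 y = 45277.43
563.2 x + 366.4 y = -45402.74
Solving the 2×2 system: x ≈ -150.1, y ≈ 106.8 km.
Check against A (with the unrounded x, y): √((x + 101.9)²+(y + 175.9)²) = 286.78 ≈ 286.78 km. ✓

(-150.1, 106.8)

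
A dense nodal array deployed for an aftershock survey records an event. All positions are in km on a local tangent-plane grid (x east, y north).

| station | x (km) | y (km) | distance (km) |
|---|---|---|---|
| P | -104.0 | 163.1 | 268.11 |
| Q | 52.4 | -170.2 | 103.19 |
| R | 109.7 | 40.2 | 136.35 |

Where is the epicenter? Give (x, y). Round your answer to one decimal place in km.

Circle about each station: (x + 104.0)² + (y − 163.1)² = 268.11²; (x − 52.4)² + (y + 170.2)² = 103.19²; (x − 109.7)² + (y − 40.2)² = 136.35².
Subtracting the P equation from the Q and R equations removes the quadratic terms:
312.8 x − 666.6 y = 55530.99
427.4 x − 245.8 y = 29524.17
Solving the 2×2 system: x ≈ 29.0, y ≈ -69.7 km.
Check against P (with the unrounded x, y): √((x + 104.0)²+(y − 163.1)²) = 268.11 ≈ 268.11 km. ✓

(29.0, -69.7)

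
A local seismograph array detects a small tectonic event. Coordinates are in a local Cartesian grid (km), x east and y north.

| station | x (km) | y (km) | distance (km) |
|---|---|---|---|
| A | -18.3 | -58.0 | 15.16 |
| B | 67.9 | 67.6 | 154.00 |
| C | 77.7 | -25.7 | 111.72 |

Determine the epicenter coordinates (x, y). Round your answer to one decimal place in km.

-31.3 km east, -50.2 km north

Circle about each station: (x + 18.3)² + (y + 58.0)² = 15.16²; (x − 67.9)² + (y − 67.6)² = 154.00²; (x − 77.7)² + (y + 25.7)² = 111.72².
Subtracting the A equation from the B and C equations removes the quadratic terms:
172.4 x + 251.2 y = -18004.89
192.0 x + 64.6 y = -9252.64
Solving the 2×2 system: x ≈ -31.3, y ≈ -50.2 km.
Check against A (with the unrounded x, y): √((x + 18.3)²+(y + 58.0)²) = 15.17 ≈ 15.16 km. ✓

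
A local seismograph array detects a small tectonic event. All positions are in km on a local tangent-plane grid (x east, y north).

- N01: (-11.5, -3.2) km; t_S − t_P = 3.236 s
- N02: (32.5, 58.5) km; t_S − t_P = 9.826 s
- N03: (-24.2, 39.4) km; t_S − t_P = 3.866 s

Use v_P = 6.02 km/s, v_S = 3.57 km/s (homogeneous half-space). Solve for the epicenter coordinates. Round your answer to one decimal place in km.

x ≈ -37.5 km, y ≈ 8.2 km

Distance from S−P lag: d = Δt · v_P v_S / (v_P − v_S) = Δt · (6.02·3.57)/(6.02−3.57) ≈ 8.7720·Δt.
So d_N01 = 28.39, d_N02 = 86.19, d_N03 = 33.91 km.
Circle about each station: (x + 11.5)² + (y + 3.2)² = 28.39²; (x − 32.5)² + (y − 58.5)² = 86.19²; (x + 24.2)² + (y − 39.4)² = 33.91².
Subtracting the N01 equation from the N02 and N03 equations removes the quadratic terms:
88.0 x + 123.4 y = -2286.71
-25.4 x + 85.2 y = 1651.61
Solving the 2×2 system: x ≈ -37.5, y ≈ 8.2 km.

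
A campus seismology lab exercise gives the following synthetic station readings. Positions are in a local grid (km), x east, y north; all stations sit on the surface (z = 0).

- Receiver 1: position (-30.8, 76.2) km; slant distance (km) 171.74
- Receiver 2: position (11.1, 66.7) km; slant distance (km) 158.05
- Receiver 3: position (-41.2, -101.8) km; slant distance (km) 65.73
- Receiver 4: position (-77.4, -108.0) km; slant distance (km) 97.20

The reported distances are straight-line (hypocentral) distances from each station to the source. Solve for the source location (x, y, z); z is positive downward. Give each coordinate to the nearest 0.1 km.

Each station gives a sphere (x−x_i)² + (y−y_i)² + z² = d_i² (stations at z=0).
Subtracting the Receiver 1 sphere from Receiver 2 and Receiver 3: z² cancels, leaving linear equations in x and y:
83.8 x − 19.0 y = 2331.85
-20.8 x − 356.0 y = 30479.79
Solving: x ≈ 8.304, y ≈ -86.103 km (keep extra digits for the depth step; rounded: 8.3, -86.1).
Then from the Receiver 1 sphere: z² = 171.74² − (x + 30.8)² − (y − 76.2)² with x = 8.304, y = -86.103, so z ≈ 40.289 ≈ 40.3 km.
Check against Receiver 4 (with the unrounded solution): distance 97.20 ≈ 97.20 km. ✓

(8.3, -86.1, 40.3)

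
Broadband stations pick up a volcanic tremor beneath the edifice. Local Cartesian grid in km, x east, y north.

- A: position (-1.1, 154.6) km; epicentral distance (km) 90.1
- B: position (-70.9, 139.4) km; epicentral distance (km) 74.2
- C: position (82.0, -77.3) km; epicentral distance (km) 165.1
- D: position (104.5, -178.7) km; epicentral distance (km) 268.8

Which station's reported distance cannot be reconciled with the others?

Solve using three stations at a time. Using A, C, D (subtract circle equations pairwise → linear system) gives (x, y) ≈ (56.8, 85.8).
Distances from that point to each station vs reported:
  A: calculated 90.0 vs reported 90.1 → residual 0.1 km
  B: calculated 138.5 vs reported 74.2 → residual 64.3 km
  C: calculated 165.0 vs reported 165.1 → residual 0.1 km
  D: calculated 268.8 vs reported 268.8 → residual 0.0 km
A, C, D are mutually consistent (residuals ≈ 0); B is off by 64.3 km.

B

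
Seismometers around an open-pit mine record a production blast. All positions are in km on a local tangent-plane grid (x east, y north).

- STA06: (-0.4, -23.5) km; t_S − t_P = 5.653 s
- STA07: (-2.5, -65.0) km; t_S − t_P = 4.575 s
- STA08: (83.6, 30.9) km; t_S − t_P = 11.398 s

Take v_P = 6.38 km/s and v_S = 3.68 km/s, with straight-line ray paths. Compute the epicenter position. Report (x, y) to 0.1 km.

Distance from S−P lag: d = Δt · v_P v_S / (v_P − v_S) = Δt · (6.38·3.68)/(6.38−3.68) ≈ 8.6957·Δt.
So d_STA06 = 49.16, d_STA07 = 39.78, d_STA08 = 99.11 km.
Circle about each station: (x + 0.4)² + (y + 23.5)² = 49.16²; (x + 2.5)² + (y + 65.0)² = 39.78²; (x − 83.6)² + (y − 30.9)² = 99.11².
Subtracting the STA06 equation from the STA07 and STA08 equations removes the quadratic terms:
-4.2 x − 83.0 y = 4513.10
168.0 x + 108.8 y = -14.73
Solving the 2×2 system: x ≈ 36.3, y ≈ -56.2 km.
Check against STA06 (with the unrounded x, y): √((x + 0.4)²+(y + 23.5)²) = 49.18 ≈ 49.16 km. ✓

(36.3, -56.2)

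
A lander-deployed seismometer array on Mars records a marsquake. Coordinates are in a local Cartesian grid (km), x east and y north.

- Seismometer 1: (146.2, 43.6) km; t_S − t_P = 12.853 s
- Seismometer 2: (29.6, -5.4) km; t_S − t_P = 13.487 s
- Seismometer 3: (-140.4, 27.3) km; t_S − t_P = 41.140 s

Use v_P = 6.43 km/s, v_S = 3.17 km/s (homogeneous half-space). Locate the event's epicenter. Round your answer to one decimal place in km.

110.7 km east, -28.5 km north

Distance from S−P lag: d = Δt · v_P v_S / (v_P − v_S) = Δt · (6.43·3.17)/(6.43−3.17) ≈ 6.2525·Δt.
So d_Seismometer 1 = 80.36, d_Seismometer 2 = 84.33, d_Seismometer 3 = 257.23 km.
Circle about each station: (x − 146.2)² + (y − 43.6)² = 80.36²; (x − 29.6)² + (y + 5.4)² = 84.33²; (x + 140.4)² + (y − 27.3)² = 257.23².
Subtracting pairs of circle equations eliminates x²+y² and gives linear equations (the radical axes):
-233.2 x − 98.0 y = -23023.90
-573.2 x − 32.6 y = -62527.49
Solving the 2×2 system: x ≈ 110.7, y ≈ -28.5 km.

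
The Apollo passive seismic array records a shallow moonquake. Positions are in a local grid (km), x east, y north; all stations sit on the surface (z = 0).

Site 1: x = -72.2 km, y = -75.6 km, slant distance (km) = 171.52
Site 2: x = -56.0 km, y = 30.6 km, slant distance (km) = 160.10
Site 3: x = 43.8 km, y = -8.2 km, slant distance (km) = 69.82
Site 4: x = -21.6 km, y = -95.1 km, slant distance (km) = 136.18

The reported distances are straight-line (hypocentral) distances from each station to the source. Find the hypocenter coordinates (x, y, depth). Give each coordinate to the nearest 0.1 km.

x ≈ 83.0 km, y ≈ -27.1 km, depth ≈ 54.6 km

Each station gives a sphere (x−x_i)² + (y−y_i)² + z² = d_i² (stations at z=0).
Subtracting the Site 1 sphere from Site 2 and Site 3: z² cancels, leaving linear equations in x and y:
32.4 x + 212.4 y = -3068.74
232.0 x + 134.8 y = 15601.76
Solving: x ≈ 83.000, y ≈ -27.109 km (keep extra digits for the depth step; rounded: 83.0, -27.1).
Then from the Site 1 sphere: z² = 171.52² − (x + 72.2)² − (y + 75.6)² with x = 83.000, y = -27.109, so z ≈ 54.596 ≈ 54.6 km.
Check against Site 4 (with the unrounded solution): distance 136.18 ≈ 136.18 km. ✓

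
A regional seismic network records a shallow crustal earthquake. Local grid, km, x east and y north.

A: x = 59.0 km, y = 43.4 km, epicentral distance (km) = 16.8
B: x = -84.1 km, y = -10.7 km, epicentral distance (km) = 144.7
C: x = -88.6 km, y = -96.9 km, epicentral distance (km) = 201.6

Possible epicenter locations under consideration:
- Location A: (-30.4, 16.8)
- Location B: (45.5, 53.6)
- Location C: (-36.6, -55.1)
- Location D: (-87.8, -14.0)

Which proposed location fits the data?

For each candidate, compare |candidate − station| to the reported distance:
Location A: residuals A 76.5, B 84.4, C 73.9 → max 84.4 km
Location B: residuals A 0.1, B 0.0, C 0.0 → max 0.1 km
Location C: residuals A 120.5, B 79.7, C 134.9 → max 134.9 km
Location D: residuals A 140.8, B 139.7, C 118.7 → max 140.8 km
Only Location B has all residuals ≈ 0.

Location B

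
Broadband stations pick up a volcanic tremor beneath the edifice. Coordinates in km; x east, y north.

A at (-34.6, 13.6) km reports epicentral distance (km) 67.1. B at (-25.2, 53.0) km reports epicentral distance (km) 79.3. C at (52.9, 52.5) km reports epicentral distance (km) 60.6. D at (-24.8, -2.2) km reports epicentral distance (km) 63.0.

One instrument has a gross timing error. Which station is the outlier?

Solve using three stations at a time. Using A, B, C (subtract circle equations pairwise → linear system) gives (x, y) ≈ (30.2, -3.7).
Distances from that point to each station vs reported:
  A: calculated 67.1 vs reported 67.1 → residual 0.0 km
  B: calculated 79.3 vs reported 79.3 → residual 0.0 km
  C: calculated 60.6 vs reported 60.6 → residual 0.0 km
  D: calculated 55.1 vs reported 63.0 → residual 7.9 km
A, B, C are mutually consistent (residuals ≈ 0); D is off by 7.9 km.

D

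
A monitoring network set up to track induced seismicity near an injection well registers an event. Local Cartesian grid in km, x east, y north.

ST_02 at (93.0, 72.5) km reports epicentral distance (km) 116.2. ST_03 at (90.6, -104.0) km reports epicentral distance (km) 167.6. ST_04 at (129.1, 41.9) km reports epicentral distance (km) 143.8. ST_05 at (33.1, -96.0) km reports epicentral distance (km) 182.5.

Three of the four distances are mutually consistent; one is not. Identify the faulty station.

Solve using three stations at a time. Using ST_02, ST_03, ST_04 (subtract circle equations pairwise → linear system) gives (x, y) ≈ (-13.9, 27.0).
Distances from that point to each station vs reported:
  ST_02: calculated 116.2 vs reported 116.2 → residual 0.0 km
  ST_03: calculated 167.6 vs reported 167.6 → residual 0.0 km
  ST_04: calculated 143.8 vs reported 143.8 → residual 0.0 km
  ST_05: calculated 131.7 vs reported 182.5 → residual 50.8 km
ST_02, ST_03, ST_04 are mutually consistent (residuals ≈ 0); ST_05 is off by 50.8 km.

ST_05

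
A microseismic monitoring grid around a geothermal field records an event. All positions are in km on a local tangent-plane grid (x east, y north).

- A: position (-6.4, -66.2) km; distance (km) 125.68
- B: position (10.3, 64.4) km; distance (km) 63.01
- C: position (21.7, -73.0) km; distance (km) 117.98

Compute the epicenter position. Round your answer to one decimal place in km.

Circle about each station: (x + 6.4)² + (y + 66.2)² = 125.68²; (x − 10.3)² + (y − 64.4)² = 63.01²; (x − 21.7)² + (y + 73.0)² = 117.98².
Subtracting pairs of circle equations eliminates x²+y² and gives linear equations (the radical axes):
33.4 x + 261.2 y = 11655.25
56.2 x − 13.6 y = 3252.67
Solving the 2×2 system: x ≈ 66.6, y ≈ 36.1 km.

66.6 km east, 36.1 km north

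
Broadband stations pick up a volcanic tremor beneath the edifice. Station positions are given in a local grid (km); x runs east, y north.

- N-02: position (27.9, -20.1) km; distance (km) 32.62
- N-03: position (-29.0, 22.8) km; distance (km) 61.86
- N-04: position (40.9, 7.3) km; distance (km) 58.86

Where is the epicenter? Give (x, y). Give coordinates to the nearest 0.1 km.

Circle about each station: (x − 27.9)² + (y + 20.1)² = 32.62²; (x + 29.0)² + (y − 22.8)² = 61.86²; (x − 40.9)² + (y − 7.3)² = 58.86².
Subtracting the N-02 equation from the N-03 and N-04 equations removes the quadratic terms:
-113.8 x + 85.8 y = -2584.18
26.0 x + 54.8 y = -1856.76
Solving the 2×2 system: x ≈ -2.1, y ≈ -32.9 km.

x ≈ -2.1 km, y ≈ -32.9 km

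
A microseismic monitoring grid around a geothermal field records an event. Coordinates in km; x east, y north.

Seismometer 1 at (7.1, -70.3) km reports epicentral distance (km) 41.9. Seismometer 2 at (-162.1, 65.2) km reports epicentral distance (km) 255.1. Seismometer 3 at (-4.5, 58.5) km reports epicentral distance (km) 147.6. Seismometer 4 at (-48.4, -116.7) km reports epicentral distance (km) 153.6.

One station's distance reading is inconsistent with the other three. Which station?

Seismometer 4

Solve using three stations at a time. Using Seismometer 1, Seismometer 2, Seismometer 3 (subtract circle equations pairwise → linear system) gives (x, y) ≈ (48.0, -79.4).
Distances from that point to each station vs reported:
  Seismometer 1: calculated 41.9 vs reported 41.9 → residual 0.0 km
  Seismometer 2: calculated 255.1 vs reported 255.1 → residual 0.0 km
  Seismometer 3: calculated 147.6 vs reported 147.6 → residual 0.0 km
  Seismometer 4: calculated 103.4 vs reported 153.6 → residual 50.2 km
Seismometer 1, Seismometer 2, Seismometer 3 are mutually consistent (residuals ≈ 0); Seismometer 4 is off by 50.2 km.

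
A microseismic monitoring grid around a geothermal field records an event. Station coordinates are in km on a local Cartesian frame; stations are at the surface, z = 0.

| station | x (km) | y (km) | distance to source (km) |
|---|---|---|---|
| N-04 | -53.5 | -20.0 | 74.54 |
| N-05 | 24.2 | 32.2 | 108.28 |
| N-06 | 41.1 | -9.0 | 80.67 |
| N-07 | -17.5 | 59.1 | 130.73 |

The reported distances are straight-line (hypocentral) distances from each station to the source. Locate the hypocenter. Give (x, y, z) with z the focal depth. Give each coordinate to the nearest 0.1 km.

x ≈ -5.1 km, y ≈ -67.2 km, depth ≈ 31.4 km

Each station gives a sphere (x−x_i)² + (y−y_i)² + z² = d_i² (stations at z=0).
Subtracting the N-04 sphere from N-05 and N-06: z² cancels, leaving linear equations in x and y:
155.4 x + 104.4 y = -7808.12
189.2 x + 22.0 y = -2443.48
Solving: x ≈ -5.101, y ≈ -67.197 km (keep extra digits for the depth step; rounded: -5.1, -67.2).
Then from the N-04 sphere: z² = 74.54² − (x + 53.5)² − (y + 20.0)² with x = -5.101, y = -67.197, so z ≈ 31.404 ≈ 31.4 km.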